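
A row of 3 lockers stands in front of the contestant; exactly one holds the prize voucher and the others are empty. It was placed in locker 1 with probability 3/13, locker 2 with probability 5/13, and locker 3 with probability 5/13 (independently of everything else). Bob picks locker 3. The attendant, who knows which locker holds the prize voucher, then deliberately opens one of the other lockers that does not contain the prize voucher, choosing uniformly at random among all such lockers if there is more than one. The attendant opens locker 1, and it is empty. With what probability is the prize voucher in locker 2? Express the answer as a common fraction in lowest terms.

Apply Bayes' rule, conditioning on where the prize voucher actually is.
If it is in locker 1 (prior 3/13): the attendant opened locker 1, so this case is ruled out; weight (3/13)·0 = 0.
If it is in locker 2 (prior 5/13): the attendant has no choice, probability 1; weight (5/13)·1 = 5/13.
If it is in locker 3 (prior 5/13): the attendant has 2 equally likely choices, so probability 1/2; weight (5/13)·(1/2) = 5/26.
The weights sum to 15/26.
So P(the prize voucher in locker 2 | the attendant opened locker 1) = (5/13) / (15/26) = 2/3.

2/3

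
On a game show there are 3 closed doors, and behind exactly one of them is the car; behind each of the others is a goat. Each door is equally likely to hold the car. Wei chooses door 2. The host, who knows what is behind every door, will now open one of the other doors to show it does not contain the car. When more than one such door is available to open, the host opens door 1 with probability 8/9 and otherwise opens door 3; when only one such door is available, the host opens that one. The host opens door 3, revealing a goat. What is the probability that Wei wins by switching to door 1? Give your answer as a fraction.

Consider each possible location of the car in turn.
If it is behind door 1 (prior 1/3): only door 3 is available, probability 1; weight (1/3)·1 = 1/3.
If it is behind door 2 (prior 1/3): door 1 is available but not opened, probability 1/9; weight (1/3)·(1/9) = 1/27.
If it is behind door 3 (prior 1/3): the host opened door 3, so this case is ruled out; weight (1/3)·0 = 0.
The weights sum to 10/27.
So P(the car behind door 1 | the host opened door 3) = (1/3) / (10/27) = 9/10.

9/10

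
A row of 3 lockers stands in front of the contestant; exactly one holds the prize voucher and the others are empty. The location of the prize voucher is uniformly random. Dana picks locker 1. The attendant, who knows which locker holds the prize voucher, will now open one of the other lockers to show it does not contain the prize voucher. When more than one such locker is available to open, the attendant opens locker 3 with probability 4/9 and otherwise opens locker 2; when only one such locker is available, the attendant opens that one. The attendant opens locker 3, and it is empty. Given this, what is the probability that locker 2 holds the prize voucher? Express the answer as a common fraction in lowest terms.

Condition on the true location of the prize voucher.
If it is in locker 1 (prior 1/3): locker 3 is available, opened with probability 4/9; weight (1/3)·(4/9) = 4/27.
If it is in locker 2 (prior 1/3): only locker 3 is available, probability 1; weight (1/3)·1 = 1/3.
If it is in locker 3 (prior 1/3): the attendant opened locker 3, so this case is ruled out; weight (1/3)·0 = 0.
The weights sum to 13/27.
So P(the prize voucher in locker 2 | the attendant opened locker 3) = (1/3) / (13/27) = 9/13.

9/13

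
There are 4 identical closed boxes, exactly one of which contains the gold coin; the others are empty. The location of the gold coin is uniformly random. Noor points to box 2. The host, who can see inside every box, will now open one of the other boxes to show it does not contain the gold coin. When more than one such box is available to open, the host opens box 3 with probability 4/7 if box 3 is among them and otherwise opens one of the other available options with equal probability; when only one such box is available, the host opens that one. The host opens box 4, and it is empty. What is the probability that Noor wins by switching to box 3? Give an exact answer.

7/16

Apply Bayes' rule, conditioning on where the gold coin actually is.
If it is in box 1 (prior 1/4): box 3 is available but not opened, probability 3/7; weight (1/4)·(3/7) = 3/28.
If it is in box 2 (prior 1/4): box 3 is available but not opened; box 4 gets probability (1 − 4/7)/2 = 3/14; weight (1/4)·(3/14) = 3/56.
If it is in box 3 (prior 1/4): box 3 holds the prize so is unavailable; the host chooses uniformly among the 2 others, probability 1/2; weight (1/4)·(1/2) = 1/8.
If it is in box 4 (prior 1/4): the host opened box 4, so this case is ruled out; weight (1/4)·0 = 0.
The weights sum to 2/7.
So P(the gold coin in box 3 | the host opened box 4) = (1/8) / (2/7) = 7/16.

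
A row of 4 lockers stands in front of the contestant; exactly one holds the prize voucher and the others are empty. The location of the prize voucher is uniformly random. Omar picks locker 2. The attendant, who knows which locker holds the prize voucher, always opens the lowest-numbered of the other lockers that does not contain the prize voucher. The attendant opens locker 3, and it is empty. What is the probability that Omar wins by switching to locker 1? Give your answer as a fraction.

1

Consider each possible location of the prize voucher in turn.
If it is in locker 1 (prior 1/4): locker 3 is the lowest-numbered option available, probability 1; weight (1/4)·1 = 1/4.
If it is in either of lockers 2 and 4 (prior 1/4 each): the attendant would have opened locker 1 instead, probability 0; weight (1/4)·0 = 0 each.
If it is in locker 3 (prior 1/4): the attendant opened locker 3, so this case is ruled out; weight (1/4)·0 = 0.
The weights sum to 1/4.
So P(the prize voucher in locker 1 | the attendant opened locker 3) = (1/4) / (1/4) = 1.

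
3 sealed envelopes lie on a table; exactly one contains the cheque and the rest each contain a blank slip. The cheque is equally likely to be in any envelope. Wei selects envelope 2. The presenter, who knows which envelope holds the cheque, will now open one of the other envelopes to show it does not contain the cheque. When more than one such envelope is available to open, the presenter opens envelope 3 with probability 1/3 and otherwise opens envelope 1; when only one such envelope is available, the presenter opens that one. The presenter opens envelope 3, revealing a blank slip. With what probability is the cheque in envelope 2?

1/4

Apply Bayes' rule, conditioning on where the cheque actually is.
If it is in envelope 1 (prior 1/3): only envelope 3 is available, probability 1; weight (1/3)·1 = 1/3.
If it is in envelope 2 (prior 1/3): envelope 3 is available, opened with probability 1/3; weight (1/3)·(1/3) = 1/9.
If it is in envelope 3 (prior 1/3): the presenter opened envelope 3, so this case is ruled out; weight (1/3)·0 = 0.
The weights sum to 4/9.
So P(the cheque in envelope 2 | the presenter opened envelope 3) = (1/9) / (4/9) = 1/4.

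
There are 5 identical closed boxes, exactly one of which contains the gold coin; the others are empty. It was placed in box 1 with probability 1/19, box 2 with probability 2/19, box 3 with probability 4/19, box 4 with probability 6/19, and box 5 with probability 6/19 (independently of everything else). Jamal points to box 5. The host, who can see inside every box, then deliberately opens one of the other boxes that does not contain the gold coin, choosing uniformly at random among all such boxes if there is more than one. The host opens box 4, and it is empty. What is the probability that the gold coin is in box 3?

8/23

Condition on the true location of the gold coin.
If it is in box 1 (prior 1/19): the host has 3 equally likely choices, so probability 1/3; weight (1/19)·(1/3) = 1/57.
If it is in box 2 (prior 2/19): the host has 3 equally likely choices, so probability 1/3; weight (2/19)·(1/3) = 2/57.
If it is in box 3 (prior 4/19): the host has 3 equally likely choices, so probability 1/3; weight (4/19)·(1/3) = 4/57.
If it is in box 4 (prior 6/19): the host opened box 4, so this case is ruled out; weight (6/19)·0 = 0.
If it is in box 5 (prior 6/19): the host has 4 equally likely choices, so probability 1/4; weight (6/19)·(1/4) = 3/38.
The weights sum to 23/114.
So P(the gold coin in box 3 | the host opened box 4) = (4/57) / (23/114) = 8/23.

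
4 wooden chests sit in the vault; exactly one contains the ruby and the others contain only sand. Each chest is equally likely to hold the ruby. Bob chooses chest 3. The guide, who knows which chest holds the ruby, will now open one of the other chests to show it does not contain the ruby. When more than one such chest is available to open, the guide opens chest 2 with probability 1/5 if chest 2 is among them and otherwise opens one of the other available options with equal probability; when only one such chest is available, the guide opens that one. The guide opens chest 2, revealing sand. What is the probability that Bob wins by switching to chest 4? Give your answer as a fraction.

1/3

Condition on the true location of the ruby.
If it is in any of chests 1, 3, and 4 (prior 1/4 each): chest 2 is available, opened with probability 1/5; weight (1/4)·(1/5) = 1/20 each.
If it is in chest 2 (prior 1/4): the guide opened chest 2, so this case is ruled out; weight (1/4)·0 = 0.
The weights sum to 3/20.
So P(the ruby in chest 4 | the guide opened chest 2) = (1/20) / (3/20) = 1/3.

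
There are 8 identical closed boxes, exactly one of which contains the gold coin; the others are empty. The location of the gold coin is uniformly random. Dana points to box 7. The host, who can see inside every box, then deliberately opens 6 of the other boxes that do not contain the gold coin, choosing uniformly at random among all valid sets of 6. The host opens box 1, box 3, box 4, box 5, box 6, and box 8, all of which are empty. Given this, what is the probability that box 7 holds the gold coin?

Consider each possible location of the gold coin in turn.
If it is in any of boxes 1, 3, 4, 5, 6, and 8 (prior 1/8 each): that box was opened and seen not to hold the prize — ruled out; weight (1/8)·0 = 0 each.
If it is in box 2 (prior 1/8): the host has no choice, probability 1; weight (1/8)·1 = 1/8.
If it is in box 7 (prior 1/8): the host has 7 equally likely choices, so probability 1/7; weight (1/8)·(1/7) = 1/56.
The weights sum to 1/7.
So P(the gold coin in box 7 | the host opened box 1, box 3, box 4, box 5, box 6, and box 8) = (1/56) / (1/7) = 1/8.

1/8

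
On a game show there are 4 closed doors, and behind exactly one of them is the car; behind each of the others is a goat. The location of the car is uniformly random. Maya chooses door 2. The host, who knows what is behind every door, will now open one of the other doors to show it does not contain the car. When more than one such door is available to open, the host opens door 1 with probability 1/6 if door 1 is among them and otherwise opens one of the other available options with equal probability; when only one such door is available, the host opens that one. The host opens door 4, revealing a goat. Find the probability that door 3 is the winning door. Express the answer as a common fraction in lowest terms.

10/21

Consider each possible location of the car in turn.
If it is behind door 1 (prior 1/4): door 1 holds the prize so is unavailable; the host chooses uniformly among the 2 others, probability 1/2; weight (1/4)·(1/2) = 1/8.
If it is behind door 2 (prior 1/4): door 1 is available but not opened; door 4 gets probability (1 − 1/6)/2 = 5/12; weight (1/4)·(5/12) = 5/48.
If it is behind door 3 (prior 1/4): door 1 is available but not opened, probability 5/6; weight (1/4)·(5/6) = 5/24.
If it is behind door 4 (prior 1/4): the host opened door 4, so this case is ruled out; weight (1/4)·0 = 0.
The weights sum to 7/16.
So P(the car behind door 3 | the host opened door 4) = (5/24) / (7/16) = 10/21.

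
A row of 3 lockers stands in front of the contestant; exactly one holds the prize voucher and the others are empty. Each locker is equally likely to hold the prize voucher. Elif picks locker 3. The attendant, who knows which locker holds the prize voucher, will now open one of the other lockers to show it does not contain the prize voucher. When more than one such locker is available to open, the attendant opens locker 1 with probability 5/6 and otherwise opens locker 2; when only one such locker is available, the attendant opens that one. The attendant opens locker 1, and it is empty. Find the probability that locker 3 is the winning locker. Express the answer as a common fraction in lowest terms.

5/11

Consider each possible location of the prize voucher in turn.
If it is in locker 1 (prior 1/3): the attendant opened locker 1, so this case is ruled out; weight (1/3)·0 = 0.
If it is in locker 2 (prior 1/3): only locker 1 is available, probability 1; weight (1/3)·1 = 1/3.
If it is in locker 3 (prior 1/3): locker 1 is available, opened with probability 5/6; weight (1/3)·(5/6) = 5/18.
The weights sum to 11/18.
So P(the prize voucher in locker 3 | the attendant opened locker 1) = (5/18) / (11/18) = 5/11.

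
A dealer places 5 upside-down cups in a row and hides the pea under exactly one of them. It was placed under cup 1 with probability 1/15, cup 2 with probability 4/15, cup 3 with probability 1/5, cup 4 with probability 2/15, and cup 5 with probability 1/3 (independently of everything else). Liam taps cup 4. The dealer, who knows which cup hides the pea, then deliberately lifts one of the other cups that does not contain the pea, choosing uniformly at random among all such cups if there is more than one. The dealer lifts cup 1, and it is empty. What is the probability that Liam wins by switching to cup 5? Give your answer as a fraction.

Apply Bayes' rule, conditioning on where the pea actually is.
If it is under cup 1 (prior 1/15): the dealer opened cup 1, so this case is ruled out; weight (1/15)·0 = 0.
If it is under cup 2 (prior 4/15): the dealer has 3 equally likely choices, so probability 1/3; weight (4/15)·(1/3) = 4/45.
If it is under cup 3 (prior 1/5): the dealer has 3 equally likely choices, so probability 1/3; weight (1/5)·(1/3) = 1/15.
If it is under cup 4 (prior 2/15): the dealer has 4 equally likely choices, so probability 1/4; weight (2/15)·(1/4) = 1/30.
If it is under cup 5 (prior 1/3): the dealer has 3 equally likely choices, so probability 1/3; weight (1/3)·(1/3) = 1/9.
The weights sum to 3/10.
So P(the pea under cup 5 | the dealer opened cup 1) = (1/9) / (3/10) = 10/27.

10/27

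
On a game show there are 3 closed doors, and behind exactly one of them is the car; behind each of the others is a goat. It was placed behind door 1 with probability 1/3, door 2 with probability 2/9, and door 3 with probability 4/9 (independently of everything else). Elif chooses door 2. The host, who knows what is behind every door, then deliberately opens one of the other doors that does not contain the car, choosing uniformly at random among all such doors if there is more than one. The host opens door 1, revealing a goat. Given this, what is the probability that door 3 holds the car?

4/5

Condition on the true location of the car.
If it is behind door 1 (prior 1/3): the host opened door 1, so this case is ruled out; weight (1/3)·0 = 0.
If it is behind door 2 (prior 2/9): the host has 2 equally likely choices, so probability 1/2; weight (2/9)·(1/2) = 1/9.
If it is behind door 3 (prior 4/9): the host has no choice, probability 1; weight (4/9)·1 = 4/9.
The weights sum to 5/9.
So P(the car behind door 3 | the host opened door 1) = (4/9) / (5/9) = 4/5.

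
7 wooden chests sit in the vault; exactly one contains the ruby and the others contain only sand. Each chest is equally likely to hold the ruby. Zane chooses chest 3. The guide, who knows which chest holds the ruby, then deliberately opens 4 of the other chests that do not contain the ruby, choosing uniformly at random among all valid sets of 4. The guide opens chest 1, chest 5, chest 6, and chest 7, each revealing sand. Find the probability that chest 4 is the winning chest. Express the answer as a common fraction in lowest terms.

3/7

Condition on the true location of the ruby.
If it is in any of chests 1, 5, 6, and 7 (prior 1/7 each): that chest was opened and seen not to hold the prize — ruled out; weight (1/7)·0 = 0 each.
If it is in either of chests 2 and 4 (prior 1/7 each): the guide has 5 equally likely choices, so probability 1/5; weight (1/7)·(1/5) = 1/35 each.
If it is in chest 3 (prior 1/7): the guide has 15 equally likely choices, so probability 1/15; weight (1/7)·(1/15) = 1/105.
The weights sum to 1/15.
So P(the ruby in chest 4 | the guide opened chest 1, chest 5, chest 6, and chest 7) = (1/35) / (1/15) = 3/7.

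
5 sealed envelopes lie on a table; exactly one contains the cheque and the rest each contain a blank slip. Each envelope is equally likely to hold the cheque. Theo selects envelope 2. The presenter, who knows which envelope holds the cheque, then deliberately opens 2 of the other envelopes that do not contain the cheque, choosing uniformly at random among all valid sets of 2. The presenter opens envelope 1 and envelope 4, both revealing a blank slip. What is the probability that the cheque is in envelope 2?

1/5

Condition on the true location of the cheque.
If it is in either of envelopes 1 and 4 (prior 1/5 each): that envelope was opened and seen not to hold the prize — ruled out; weight (1/5)·0 = 0 each.
If it is in envelope 2 (prior 1/5): the presenter has 6 equally likely choices, so probability 1/6; weight (1/5)·(1/6) = 1/30.
If it is in either of envelopes 3 and 5 (prior 1/5 each): the presenter has 3 equally likely choices, so probability 1/3; weight (1/5)·(1/3) = 1/15 each.
The weights sum to 1/6.
So P(the cheque in envelope 2 | the presenter opened envelope 1 and envelope 4) = (1/30) / (1/6) = 1/5.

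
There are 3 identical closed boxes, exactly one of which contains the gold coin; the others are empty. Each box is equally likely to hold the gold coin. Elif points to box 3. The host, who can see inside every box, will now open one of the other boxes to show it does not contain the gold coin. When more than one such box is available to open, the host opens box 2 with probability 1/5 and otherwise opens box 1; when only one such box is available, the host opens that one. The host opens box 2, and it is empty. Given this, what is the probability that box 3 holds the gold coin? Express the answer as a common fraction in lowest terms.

Consider each possible location of the gold coin in turn.
If it is in box 1 (prior 1/3): only box 2 is available, probability 1; weight (1/3)·1 = 1/3.
If it is in box 2 (prior 1/3): the host opened box 2, so this case is ruled out; weight (1/3)·0 = 0.
If it is in box 3 (prior 1/3): box 2 is available, opened with probability 1/5; weight (1/3)·(1/5) = 1/15.
The weights sum to 2/5.
So P(the gold coin in box 3 | the host opened box 2) = (1/15) / (2/5) = 1/6.

1/6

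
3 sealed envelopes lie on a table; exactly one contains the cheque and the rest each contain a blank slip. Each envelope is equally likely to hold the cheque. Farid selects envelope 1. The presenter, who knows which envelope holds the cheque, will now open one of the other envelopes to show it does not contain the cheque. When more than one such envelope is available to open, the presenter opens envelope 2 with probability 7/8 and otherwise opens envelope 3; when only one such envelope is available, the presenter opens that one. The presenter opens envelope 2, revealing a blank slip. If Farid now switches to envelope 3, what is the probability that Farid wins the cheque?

8/15

Apply Bayes' rule, conditioning on where the cheque actually is.
If it is in envelope 1 (prior 1/3): envelope 2 is available, opened with probability 7/8; weight (1/3)·(7/8) = 7/24.
If it is in envelope 2 (prior 1/3): the presenter opened envelope 2, so this case is ruled out; weight (1/3)·0 = 0.
If it is in envelope 3 (prior 1/3): only envelope 2 is available, probability 1; weight (1/3)·1 = 1/3.
The weights sum to 5/8.
So P(the cheque in envelope 3 | the presenter opened envelope 2) = (1/3) / (5/8) = 8/15.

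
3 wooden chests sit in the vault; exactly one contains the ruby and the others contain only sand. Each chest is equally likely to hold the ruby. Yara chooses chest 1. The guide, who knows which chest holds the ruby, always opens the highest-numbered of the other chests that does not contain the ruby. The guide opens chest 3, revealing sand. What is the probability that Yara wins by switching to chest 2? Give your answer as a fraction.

1/2

Apply Bayes' rule, conditioning on where the ruby actually is.
If it is in either of chests 1 and 2 (prior 1/3 each): chest 3 is the highest-numbered option available, probability 1; weight (1/3)·1 = 1/3 each.
If it is in chest 3 (prior 1/3): the guide opened chest 3, so this case is ruled out; weight (1/3)·0 = 0.
The weights sum to 2/3.
So P(the ruby in chest 2 | the guide opened chest 3) = (1/3) / (2/3) = 1/2.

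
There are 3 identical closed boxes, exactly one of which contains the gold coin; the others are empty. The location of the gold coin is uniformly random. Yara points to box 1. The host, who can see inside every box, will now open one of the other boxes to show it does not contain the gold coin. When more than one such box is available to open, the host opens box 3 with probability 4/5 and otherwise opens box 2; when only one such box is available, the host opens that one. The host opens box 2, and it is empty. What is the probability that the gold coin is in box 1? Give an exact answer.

1/6

Condition on the true location of the gold coin.
If it is in box 1 (prior 1/3): box 3 is available but not opened, probability 1/5; weight (1/3)·(1/5) = 1/15.
If it is in box 2 (prior 1/3): the host opened box 2, so this case is ruled out; weight (1/3)·0 = 0.
If it is in box 3 (prior 1/3): only box 2 is available, probability 1; weight (1/3)·1 = 1/3.
The weights sum to 2/5.
So P(the gold coin in box 1 | the host opened box 2) = (1/15) / (2/5) = 1/6.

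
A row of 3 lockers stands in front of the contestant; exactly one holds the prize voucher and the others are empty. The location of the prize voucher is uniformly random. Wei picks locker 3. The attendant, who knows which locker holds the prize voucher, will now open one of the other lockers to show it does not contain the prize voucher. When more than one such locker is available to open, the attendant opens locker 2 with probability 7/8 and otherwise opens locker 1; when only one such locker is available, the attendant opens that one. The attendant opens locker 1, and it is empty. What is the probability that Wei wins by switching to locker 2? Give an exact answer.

8/9

Consider each possible location of the prize voucher in turn.
If it is in locker 1 (prior 1/3): the attendant opened locker 1, so this case is ruled out; weight (1/3)·0 = 0.
If it is in locker 2 (prior 1/3): only locker 1 is available, probability 1; weight (1/3)·1 = 1/3.
If it is in locker 3 (prior 1/3): locker 2 is available but not opened, probability 1/8; weight (1/3)·(1/8) = 1/24.
The weights sum to 3/8.
So P(the prize voucher in locker 2 | the attendant opened locker 1) = (1/3) / (3/8) = 8/9.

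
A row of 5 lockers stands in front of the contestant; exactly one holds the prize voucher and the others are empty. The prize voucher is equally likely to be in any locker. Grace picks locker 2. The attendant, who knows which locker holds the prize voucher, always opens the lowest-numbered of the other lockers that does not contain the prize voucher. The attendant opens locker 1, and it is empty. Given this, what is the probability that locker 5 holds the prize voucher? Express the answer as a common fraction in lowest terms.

1/4

Consider each possible location of the prize voucher in turn.
If it is in locker 1 (prior 1/5): the attendant opened locker 1, so this case is ruled out; weight (1/5)·0 = 0.
If it is in any of lockers 2, 3, 4, and 5 (prior 1/5 each): locker 1 is the lowest-numbered option available, probability 1; weight (1/5)·1 = 1/5 each.
The weights sum to 4/5.
So P(the prize voucher in locker 5 | the attendant opened locker 1) = (1/5) / (4/5) = 1/4.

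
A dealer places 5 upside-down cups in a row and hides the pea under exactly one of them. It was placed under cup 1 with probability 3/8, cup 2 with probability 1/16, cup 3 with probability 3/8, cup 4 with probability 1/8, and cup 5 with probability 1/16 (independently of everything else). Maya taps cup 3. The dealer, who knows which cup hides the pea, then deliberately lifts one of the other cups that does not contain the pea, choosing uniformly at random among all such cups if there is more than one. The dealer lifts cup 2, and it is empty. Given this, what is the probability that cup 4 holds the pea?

4/27

Apply Bayes' rule, conditioning on where the pea actually is.
If it is under cup 1 (prior 3/8): the dealer has 3 equally likely choices, so probability 1/3; weight (3/8)·(1/3) = 1/8.
If it is under cup 2 (prior 1/16): the dealer opened cup 2, so this case is ruled out; weight (1/16)·0 = 0.
If it is under cup 3 (prior 3/8): the dealer has 4 equally likely choices, so probability 1/4; weight (3/8)·(1/4) = 3/32.
If it is under cup 4 (prior 1/8): the dealer has 3 equally likely choices, so probability 1/3; weight (1/8)·(1/3) = 1/24.
If it is under cup 5 (prior 1/16): the dealer has 3 equally likely choices, so probability 1/3; weight (1/16)·(1/3) = 1/48.
The weights sum to 9/32.
So P(the pea under cup 4 | the dealer opened cup 2) = (1/24) / (9/32) = 4/27.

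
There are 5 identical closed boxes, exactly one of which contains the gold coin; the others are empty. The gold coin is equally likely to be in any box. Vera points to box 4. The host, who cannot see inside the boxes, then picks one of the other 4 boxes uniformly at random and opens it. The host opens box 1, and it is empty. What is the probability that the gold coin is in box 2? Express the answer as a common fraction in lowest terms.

1/4

Because the host chose which box to open without knowing where the gold coin is, the choice is independent of the prize location. Learning that box 1 does not hold the gold coin simply rules out that one location and leaves the remaining 4 boxes still equally likely by symmetry.
So P(the gold coin in box 2) = 1/4.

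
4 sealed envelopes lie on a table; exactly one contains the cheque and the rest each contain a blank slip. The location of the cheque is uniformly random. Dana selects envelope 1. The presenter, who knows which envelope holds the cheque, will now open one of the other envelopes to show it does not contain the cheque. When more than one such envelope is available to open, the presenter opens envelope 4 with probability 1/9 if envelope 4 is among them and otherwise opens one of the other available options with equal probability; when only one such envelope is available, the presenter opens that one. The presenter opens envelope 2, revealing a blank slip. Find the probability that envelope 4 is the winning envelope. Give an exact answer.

Condition on the true location of the cheque.
If it is in envelope 1 (prior 1/4): envelope 4 is available but not opened; envelope 2 gets probability (1 − 1/9)/2 = 4/9; weight (1/4)·(4/9) = 1/9.
If it is in envelope 2 (prior 1/4): the presenter opened envelope 2, so this case is ruled out; weight (1/4)·0 = 0.
If it is in envelope 3 (prior 1/4): envelope 4 is available but not opened, probability 8/9; weight (1/4)·(8/9) = 2/9.
If it is in envelope 4 (prior 1/4): envelope 4 holds the prize so is unavailable; the presenter chooses uniformly among the 2 others, probability 1/2; weight (1/4)·(1/2) = 1/8.
The weights sum to 11/24.
So P(the cheque in envelope 4 | the presenter opened envelope 2) = (1/8) / (11/24) = 3/11.

3/11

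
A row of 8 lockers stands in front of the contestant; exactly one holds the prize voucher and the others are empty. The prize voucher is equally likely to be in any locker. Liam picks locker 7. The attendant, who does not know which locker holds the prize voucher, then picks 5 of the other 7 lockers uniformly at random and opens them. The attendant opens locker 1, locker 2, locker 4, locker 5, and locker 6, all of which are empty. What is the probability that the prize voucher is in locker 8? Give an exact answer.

Condition on the true location of the prize voucher.
If it is in any of lockers 1, 2, 4, 5, and 6 (prior 1/8 each): that locker was opened and seen not to hold the prize — ruled out; weight (1/8)·0 = 0 each.
If it is in any of lockers 3, 7, and 8 (prior 1/8 each): the attendant picks exactly this set with probability 1/21 regardless, and none is the prize; weight (1/8)·(1/21) = 1/168 each.
The weights sum to 1/56.
So P(the prize voucher in locker 8 | the attendant opened locker 1, locker 2, locker 4, locker 5, and locker 6) = (1/168) / (1/56) = 1/3.

1/3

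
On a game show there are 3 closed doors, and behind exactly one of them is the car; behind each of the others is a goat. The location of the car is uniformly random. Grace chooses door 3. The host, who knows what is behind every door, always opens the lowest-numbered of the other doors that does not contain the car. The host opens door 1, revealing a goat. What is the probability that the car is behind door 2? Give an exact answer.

Consider each possible location of the car in turn.
If it is behind door 1 (prior 1/3): the host opened door 1, so this case is ruled out; weight (1/3)·0 = 0.
If it is behind either of doors 2 and 3 (prior 1/3 each): door 1 is the lowest-numbered option available, probability 1; weight (1/3)·1 = 1/3 each.
The weights sum to 2/3.
So P(the car behind door 2 | the host opened door 1) = (1/3) / (2/3) = 1/2.

1/2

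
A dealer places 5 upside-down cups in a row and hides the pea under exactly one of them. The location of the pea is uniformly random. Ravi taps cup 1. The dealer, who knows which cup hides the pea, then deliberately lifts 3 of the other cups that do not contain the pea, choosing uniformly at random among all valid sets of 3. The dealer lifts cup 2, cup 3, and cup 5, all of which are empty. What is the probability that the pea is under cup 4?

Consider each possible location of the pea in turn.
If it is under cup 1 (prior 1/5): the dealer has 4 equally likely choices, so probability 1/4; weight (1/5)·(1/4) = 1/20.
If it is under any of cups 2, 3, and 5 (prior 1/5 each): that cup was opened and seen not to hold the prize — ruled out; weight (1/5)·0 = 0 each.
If it is under cup 4 (prior 1/5): the dealer has no choice, probability 1; weight (1/5)·1 = 1/5.
The weights sum to 1/4.
So P(the pea under cup 4 | the dealer opened cup 2, cup 3, and cup 5) = (1/5) / (1/4) = 4/5.

4/5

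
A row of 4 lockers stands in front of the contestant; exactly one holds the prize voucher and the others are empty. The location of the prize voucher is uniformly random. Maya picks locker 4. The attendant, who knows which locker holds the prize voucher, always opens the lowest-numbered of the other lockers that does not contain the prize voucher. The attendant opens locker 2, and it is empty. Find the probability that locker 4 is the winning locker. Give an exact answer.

Consider each possible location of the prize voucher in turn.
If it is in locker 1 (prior 1/4): locker 2 is the lowest-numbered option available, probability 1; weight (1/4)·1 = 1/4.
If it is in locker 2 (prior 1/4): the attendant opened locker 2, so this case is ruled out; weight (1/4)·0 = 0.
If it is in either of lockers 3 and 4 (prior 1/4 each): the attendant would have opened locker 1 instead, probability 0; weight (1/4)·0 = 0 each.
The weights sum to 1/4.
So P(the prize voucher in locker 4 | the attendant opened locker 2) = 0 / (1/4) = 0.

0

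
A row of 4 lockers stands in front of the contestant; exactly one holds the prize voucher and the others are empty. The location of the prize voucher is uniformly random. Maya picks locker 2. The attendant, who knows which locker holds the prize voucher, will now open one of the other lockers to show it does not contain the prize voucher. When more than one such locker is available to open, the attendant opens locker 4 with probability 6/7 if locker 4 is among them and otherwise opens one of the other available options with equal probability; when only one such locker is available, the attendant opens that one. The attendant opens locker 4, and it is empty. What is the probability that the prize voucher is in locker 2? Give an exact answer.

Consider each possible location of the prize voucher in turn.
If it is in any of lockers 1, 2, and 3 (prior 1/4 each): locker 4 is available, opened with probability 6/7; weight (1/4)·(6/7) = 3/14 each.
If it is in locker 4 (prior 1/4): the attendant opened locker 4, so this case is ruled out; weight (1/4)·0 = 0.
The weights sum to 9/14.
So P(the prize voucher in locker 2 | the attendant opened locker 4) = (3/14) / (9/14) = 1/3.

1/3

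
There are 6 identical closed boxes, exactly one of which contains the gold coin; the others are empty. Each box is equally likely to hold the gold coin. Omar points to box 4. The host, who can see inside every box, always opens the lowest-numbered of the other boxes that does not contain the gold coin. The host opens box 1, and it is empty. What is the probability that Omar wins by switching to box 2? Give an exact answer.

Consider each possible location of the gold coin in turn.
If it is in box 1 (prior 1/6): the host opened box 1, so this case is ruled out; weight (1/6)·0 = 0.
If it is in any of boxes 2, 3, 4, 5, and 6 (prior 1/6 each): box 1 is the lowest-numbered option available, probability 1; weight (1/6)·1 = 1/6 each.
The weights sum to 5/6.
So P(the gold coin in box 2 | the host opened box 1) = (1/6) / (5/6) = 1/5.

1/5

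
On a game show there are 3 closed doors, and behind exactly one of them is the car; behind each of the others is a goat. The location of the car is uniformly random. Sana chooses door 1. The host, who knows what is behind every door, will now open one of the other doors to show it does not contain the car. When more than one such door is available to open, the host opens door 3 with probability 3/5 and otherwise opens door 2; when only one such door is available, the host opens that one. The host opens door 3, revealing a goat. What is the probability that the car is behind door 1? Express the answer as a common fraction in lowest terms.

Condition on the true location of the car.
If it is behind door 1 (prior 1/3): door 3 is available, opened with probability 3/5; weight (1/3)·(3/5) = 1/5.
If it is behind door 2 (prior 1/3): only door 3 is available, probability 1; weight (1/3)·1 = 1/3.
If it is behind door 3 (prior 1/3): the host opened door 3, so this case is ruled out; weight (1/3)·0 = 0.
The weights sum to 8/15.
So P(the car behind door 1 | the host opened door 3) = (1/5) / (8/15) = 3/8.

3/8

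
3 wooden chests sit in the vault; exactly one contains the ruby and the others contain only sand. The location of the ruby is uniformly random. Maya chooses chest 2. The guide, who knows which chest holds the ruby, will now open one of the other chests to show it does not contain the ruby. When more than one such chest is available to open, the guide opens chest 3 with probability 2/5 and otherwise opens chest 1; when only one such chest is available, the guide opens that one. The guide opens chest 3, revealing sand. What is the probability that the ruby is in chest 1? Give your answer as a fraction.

Consider each possible location of the ruby in turn.
If it is in chest 1 (prior 1/3): only chest 3 is available, probability 1; weight (1/3)·1 = 1/3.
If it is in chest 2 (prior 1/3): chest 3 is available, opened with probability 2/5; weight (1/3)·(2/5) = 2/15.
If it is in chest 3 (prior 1/3): the guide opened chest 3, so this case is ruled out; weight (1/3)·0 = 0.
The weights sum to 7/15.
So P(the ruby in chest 1 | the guide opened chest 3) = (1/3) / (7/15) = 5/7.

5/7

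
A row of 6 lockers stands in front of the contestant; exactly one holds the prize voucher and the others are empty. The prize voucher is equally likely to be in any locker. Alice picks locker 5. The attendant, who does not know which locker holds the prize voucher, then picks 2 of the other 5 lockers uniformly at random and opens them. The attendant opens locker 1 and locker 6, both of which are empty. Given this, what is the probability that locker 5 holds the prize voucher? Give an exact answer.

Condition on the true location of the prize voucher.
If it is in either of lockers 1 and 6 (prior 1/6 each): that locker was opened and seen not to hold the prize — ruled out; weight (1/6)·0 = 0 each.
If it is in any of lockers 2, 3, 4, and 5 (prior 1/6 each): the attendant picks exactly this set with probability 1/10 regardless, and none is the prize; weight (1/6)·(1/10) = 1/60 each.
The weights sum to 1/15.
So P(the prize voucher in locker 5 | the attendant opened locker 1 and locker 6) = (1/60) / (1/15) = 1/4.

1/4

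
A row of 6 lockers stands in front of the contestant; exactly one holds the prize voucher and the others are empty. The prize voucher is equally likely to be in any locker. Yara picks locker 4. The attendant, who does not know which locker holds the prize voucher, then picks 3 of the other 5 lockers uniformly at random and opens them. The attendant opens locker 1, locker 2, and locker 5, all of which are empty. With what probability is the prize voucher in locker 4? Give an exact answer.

Apply Bayes' rule, conditioning on where the prize voucher actually is.
If it is in any of lockers 1, 2, and 5 (prior 1/6 each): that locker was opened and seen not to hold the prize — ruled out; weight (1/6)·0 = 0 each.
If it is in any of lockers 3, 4, and 6 (prior 1/6 each): the attendant picks exactly this set with probability 1/10 regardless, and none is the prize; weight (1/6)·(1/10) = 1/60 each.
The weights sum to 1/20.
So P(the prize voucher in locker 4 | the attendant opened locker 1, locker 2, and locker 5) = (1/60) / (1/20) = 1/3.

1/3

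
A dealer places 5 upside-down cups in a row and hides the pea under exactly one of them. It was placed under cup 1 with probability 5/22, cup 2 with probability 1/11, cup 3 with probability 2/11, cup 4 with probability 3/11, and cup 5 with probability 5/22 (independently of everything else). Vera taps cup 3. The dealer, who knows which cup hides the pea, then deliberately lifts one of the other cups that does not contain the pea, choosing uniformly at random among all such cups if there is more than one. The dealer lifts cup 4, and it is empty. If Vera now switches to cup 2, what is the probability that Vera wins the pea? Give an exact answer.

2/15

Consider each possible location of the pea in turn.
If it is under either of cups 1 and 5 (prior 5/22 each): the dealer has 3 equally likely choices, so probability 1/3; weight (5/22)·(1/3) = 5/66 each.
If it is under cup 2 (prior 1/11): the dealer has 3 equally likely choices, so probability 1/3; weight (1/11)·(1/3) = 1/33.
If it is under cup 3 (prior 2/11): the dealer has 4 equally likely choices, so probability 1/4; weight (2/11)·(1/4) = 1/22.
If it is under cup 4 (prior 3/11): the dealer opened cup 4, so this case is ruled out; weight (3/11)·0 = 0.
The weights sum to 5/22.
So P(the pea under cup 2 | the dealer opened cup 4) = (1/33) / (5/22) = 2/15.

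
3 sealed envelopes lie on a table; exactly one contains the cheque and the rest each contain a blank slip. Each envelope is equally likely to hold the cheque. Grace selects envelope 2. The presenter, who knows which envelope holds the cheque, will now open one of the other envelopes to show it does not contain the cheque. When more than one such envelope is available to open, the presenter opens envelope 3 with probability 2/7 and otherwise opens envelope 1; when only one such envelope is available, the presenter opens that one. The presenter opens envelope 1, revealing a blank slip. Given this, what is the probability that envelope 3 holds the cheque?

Condition on the true location of the cheque.
If it is in envelope 1 (prior 1/3): the presenter opened envelope 1, so this case is ruled out; weight (1/3)·0 = 0.
If it is in envelope 2 (prior 1/3): envelope 3 is available but not opened, probability 5/7; weight (1/3)·(5/7) = 5/21.
If it is in envelope 3 (prior 1/3): only envelope 1 is available, probability 1; weight (1/3)·1 = 1/3.
The weights sum to 4/7.
So P(the cheque in envelope 3 | the presenter opened envelope 1) = (1/3) / (4/7) = 7/12.

7/12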